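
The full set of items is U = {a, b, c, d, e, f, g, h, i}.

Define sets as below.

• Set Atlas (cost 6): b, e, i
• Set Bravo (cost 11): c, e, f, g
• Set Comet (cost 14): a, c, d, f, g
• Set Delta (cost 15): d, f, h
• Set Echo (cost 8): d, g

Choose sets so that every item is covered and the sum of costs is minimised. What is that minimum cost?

35

Atlas, Comet, Delta together cover every item (Atlas ∪ Comet ∪ Delta = {a, b, c, d, e, f, g, h, i}); total cost 6 + 14 + 15 = 35.
No covering selection has total cost below 35.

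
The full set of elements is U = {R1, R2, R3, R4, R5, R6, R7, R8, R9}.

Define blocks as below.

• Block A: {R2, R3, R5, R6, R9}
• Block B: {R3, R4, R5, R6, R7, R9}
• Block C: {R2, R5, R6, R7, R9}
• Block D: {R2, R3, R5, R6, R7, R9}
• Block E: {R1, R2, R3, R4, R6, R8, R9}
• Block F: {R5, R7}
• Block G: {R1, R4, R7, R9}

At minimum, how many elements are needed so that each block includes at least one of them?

H = {R7, R9} meets every block (each contains at least one member of H), and |H| = 2.
The blocks E, F are pairwise disjoint, so any hitting set needs a separate element for each — at least 2. Hence 2 is optimal.

2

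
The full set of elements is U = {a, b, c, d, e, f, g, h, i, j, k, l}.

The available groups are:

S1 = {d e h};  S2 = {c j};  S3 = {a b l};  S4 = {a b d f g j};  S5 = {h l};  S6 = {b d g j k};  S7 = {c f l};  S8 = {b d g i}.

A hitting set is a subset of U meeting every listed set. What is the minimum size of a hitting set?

Take T = {d, j, l}. Each listed group contains at least one of these, so T is a hitting set of size 3.
The groups S1, S2, S3 are pairwise disjoint, so any hitting set needs a separate element for each — at least 3. Hence 3 is optimal.

3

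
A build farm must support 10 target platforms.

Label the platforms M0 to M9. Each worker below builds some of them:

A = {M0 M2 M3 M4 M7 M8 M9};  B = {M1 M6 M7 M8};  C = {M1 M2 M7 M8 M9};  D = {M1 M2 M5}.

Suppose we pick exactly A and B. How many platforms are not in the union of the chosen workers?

Union of A, B = {M0, M1, M2, M3, M4, M6, M7, M8, M9}.
Not covered: M5 — 1 platform.

1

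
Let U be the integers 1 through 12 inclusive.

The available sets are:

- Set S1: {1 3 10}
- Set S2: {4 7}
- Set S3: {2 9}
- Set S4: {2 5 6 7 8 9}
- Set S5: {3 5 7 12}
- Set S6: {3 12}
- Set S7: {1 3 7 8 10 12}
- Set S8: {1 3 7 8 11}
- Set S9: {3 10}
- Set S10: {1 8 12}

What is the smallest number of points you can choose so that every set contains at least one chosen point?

4

Take H = {2, 3, 4, 12}. Each listed set contains at least one of these, so H is a hitting set of size 4.
The sets S2, S3, S9, S10 are pairwise disjoint, so any hitting set needs a separate point for each — at least 4. Hence 4 is optimal.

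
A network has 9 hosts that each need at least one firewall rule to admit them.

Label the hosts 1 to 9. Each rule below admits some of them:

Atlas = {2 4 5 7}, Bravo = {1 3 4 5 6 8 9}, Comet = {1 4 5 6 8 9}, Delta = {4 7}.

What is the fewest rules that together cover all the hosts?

2

Atlas and Bravo together: Atlas ∪ Bravo = {1, 2, 3, 4, 5, 6, 7, 8, 9} — every host is covered.
No single rule has all 9 hosts (the largest, Bravo, has 7), so 2 is optimal.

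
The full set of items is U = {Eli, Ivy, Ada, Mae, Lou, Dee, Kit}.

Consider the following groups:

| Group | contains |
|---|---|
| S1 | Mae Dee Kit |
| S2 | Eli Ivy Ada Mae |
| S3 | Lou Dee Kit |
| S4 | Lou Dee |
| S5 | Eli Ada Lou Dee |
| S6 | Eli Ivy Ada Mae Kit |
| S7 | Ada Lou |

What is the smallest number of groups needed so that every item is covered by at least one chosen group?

S5 and S6 cover everything between them: the union {Eli, Ivy, Ada, Mae, Lou, Dee, Kit} is all of U.
No single group has all 7 items (the largest, S6, has 5), so 2 is optimal.

2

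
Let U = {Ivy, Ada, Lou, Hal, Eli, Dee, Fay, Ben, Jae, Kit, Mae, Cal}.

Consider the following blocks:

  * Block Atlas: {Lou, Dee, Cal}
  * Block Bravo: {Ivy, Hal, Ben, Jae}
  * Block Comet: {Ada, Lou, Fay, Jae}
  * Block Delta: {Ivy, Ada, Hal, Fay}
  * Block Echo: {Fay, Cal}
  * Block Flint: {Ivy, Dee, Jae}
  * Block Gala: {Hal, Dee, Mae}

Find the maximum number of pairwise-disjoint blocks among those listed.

2

Atlas, Bravo are pairwise disjoint (Atlas={Lou,Dee,Cal}; Bravo={Ivy,Hal,Ben,Jae}).
Every remaining block overlaps one of these, and no 3 of the listed blocks are pairwise disjoint, so 2 is the maximum.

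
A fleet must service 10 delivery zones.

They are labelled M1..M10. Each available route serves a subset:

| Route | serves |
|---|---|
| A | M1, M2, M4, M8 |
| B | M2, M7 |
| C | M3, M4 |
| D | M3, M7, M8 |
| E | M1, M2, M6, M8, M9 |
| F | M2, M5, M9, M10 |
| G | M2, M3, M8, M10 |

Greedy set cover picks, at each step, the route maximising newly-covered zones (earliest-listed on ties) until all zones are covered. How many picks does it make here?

4

Greedy: pick E (covers 5 new) → pick C (covers 2 new) → pick F (covers 2 new) → pick B (covers 1 new). Total picks: 4.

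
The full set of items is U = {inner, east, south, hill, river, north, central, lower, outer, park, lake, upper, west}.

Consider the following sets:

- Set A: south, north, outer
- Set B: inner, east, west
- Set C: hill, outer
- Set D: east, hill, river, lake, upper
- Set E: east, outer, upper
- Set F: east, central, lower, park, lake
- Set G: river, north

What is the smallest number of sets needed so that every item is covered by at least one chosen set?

4

A, B, D, and F cover everything between them: the union {inner, east, south, hill, river, north, central, lower, outer, park, lake, upper, west} is all of U.
Only B contains inner, so B is forced; the remaining 10 items need at least 3 more sets (each remaining set adds at most 4) — so at least 4 sets are needed, and 4 is optimal.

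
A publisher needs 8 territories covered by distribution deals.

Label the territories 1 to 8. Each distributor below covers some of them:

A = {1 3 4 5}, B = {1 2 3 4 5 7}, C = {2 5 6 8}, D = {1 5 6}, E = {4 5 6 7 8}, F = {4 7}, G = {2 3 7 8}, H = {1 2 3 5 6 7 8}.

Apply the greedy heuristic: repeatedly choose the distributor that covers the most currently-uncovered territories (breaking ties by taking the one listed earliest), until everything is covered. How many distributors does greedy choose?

Greedy: pick H (covers 7 new) → pick A (covers 1 new). Total picks: 2.

2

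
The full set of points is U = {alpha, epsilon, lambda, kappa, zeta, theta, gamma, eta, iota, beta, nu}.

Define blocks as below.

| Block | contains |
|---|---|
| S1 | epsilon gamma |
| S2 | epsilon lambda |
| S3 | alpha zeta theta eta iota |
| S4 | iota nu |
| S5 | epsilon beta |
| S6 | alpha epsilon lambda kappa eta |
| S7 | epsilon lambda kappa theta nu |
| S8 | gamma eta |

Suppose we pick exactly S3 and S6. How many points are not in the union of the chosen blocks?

Union of S3, S6 = {alpha, epsilon, lambda, kappa, zeta, theta, eta, iota}.
Not covered: gamma, beta, nu — 3 points.

3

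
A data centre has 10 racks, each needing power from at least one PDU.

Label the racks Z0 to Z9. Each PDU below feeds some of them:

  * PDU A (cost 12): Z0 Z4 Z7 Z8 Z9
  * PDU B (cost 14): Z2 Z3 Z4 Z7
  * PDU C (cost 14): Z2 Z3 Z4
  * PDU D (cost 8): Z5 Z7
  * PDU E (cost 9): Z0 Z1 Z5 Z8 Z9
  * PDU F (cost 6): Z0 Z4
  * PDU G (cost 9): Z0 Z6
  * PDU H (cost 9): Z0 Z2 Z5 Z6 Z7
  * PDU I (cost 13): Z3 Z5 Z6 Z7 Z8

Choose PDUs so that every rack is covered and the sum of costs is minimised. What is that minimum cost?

32

B, E, H together cover every rack (B ∪ E ∪ H = {Z0, Z1, Z2, Z3, Z4, Z5, Z6, Z7, Z8, Z9}); total cost 14 + 9 + 9 = 32.
The greedy pick E, H, F, I costs 37; no covering selection beats 32.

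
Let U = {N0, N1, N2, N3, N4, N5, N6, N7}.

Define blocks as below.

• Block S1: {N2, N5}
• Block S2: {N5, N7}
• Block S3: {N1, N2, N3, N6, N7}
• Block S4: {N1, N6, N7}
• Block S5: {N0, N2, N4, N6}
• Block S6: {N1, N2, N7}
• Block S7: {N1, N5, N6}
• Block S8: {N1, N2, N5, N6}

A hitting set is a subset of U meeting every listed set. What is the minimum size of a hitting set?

3

Take H = {N5, N6, N7}. Each listed block contains at least one of these, so H is a hitting set of size 3.
No choice of 2 items meets every block, so 3 is the minimum.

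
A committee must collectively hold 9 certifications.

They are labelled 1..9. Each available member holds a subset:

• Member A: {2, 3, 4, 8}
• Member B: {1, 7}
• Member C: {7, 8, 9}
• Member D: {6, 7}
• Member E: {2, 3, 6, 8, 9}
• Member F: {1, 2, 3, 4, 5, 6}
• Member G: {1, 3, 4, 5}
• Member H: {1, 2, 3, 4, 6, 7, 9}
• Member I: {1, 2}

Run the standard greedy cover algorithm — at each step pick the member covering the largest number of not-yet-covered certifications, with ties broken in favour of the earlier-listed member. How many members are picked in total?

Greedy: pick H (covers 7 new) → pick A (covers 1 new) → pick F (covers 1 new). Total picks: 3.
(The true minimum cover uses only 2 members, so greedy is not optimal here.)

3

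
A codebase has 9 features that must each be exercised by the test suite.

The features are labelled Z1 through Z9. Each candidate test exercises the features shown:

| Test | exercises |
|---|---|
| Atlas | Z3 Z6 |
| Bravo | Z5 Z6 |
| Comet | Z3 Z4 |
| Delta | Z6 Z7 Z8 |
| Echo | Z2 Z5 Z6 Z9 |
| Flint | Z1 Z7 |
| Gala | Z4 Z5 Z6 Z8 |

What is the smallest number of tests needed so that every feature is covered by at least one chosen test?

Take {Comet, Echo, Flint, Gala}. Their union is {Z1, Z2, Z3, Z4, Z5, Z6, Z7, Z8, Z9}, which is all 9 features.
Only Echo contains Z2, so Echo is forced; the remaining 5 features need at least 3 more tests (each remaining test adds at most 2) — so at least 4 tests are needed, and 4 is optimal.

4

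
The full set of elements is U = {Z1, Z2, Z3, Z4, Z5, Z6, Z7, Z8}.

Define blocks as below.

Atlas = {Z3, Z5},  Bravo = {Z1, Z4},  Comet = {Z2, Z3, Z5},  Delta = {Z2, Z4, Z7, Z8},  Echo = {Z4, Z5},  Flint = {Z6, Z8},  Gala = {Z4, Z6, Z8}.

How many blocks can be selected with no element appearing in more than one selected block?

Atlas, Bravo, Flint are pairwise disjoint (Atlas={Z3,Z5}; Bravo={Z1,Z4}; Flint={Z6,Z8}).
Every remaining block overlaps one of these, and no 4 of the listed blocks are pairwise disjoint, so 3 is the maximum.

3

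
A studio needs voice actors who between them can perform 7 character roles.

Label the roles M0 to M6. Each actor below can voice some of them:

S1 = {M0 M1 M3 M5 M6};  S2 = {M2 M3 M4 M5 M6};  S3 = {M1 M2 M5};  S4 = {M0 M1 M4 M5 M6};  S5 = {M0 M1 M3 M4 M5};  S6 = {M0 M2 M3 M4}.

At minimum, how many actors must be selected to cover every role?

2

Take {S1, S6}. Their union is {M0, M1, M2, M3, M4, M5, M6}, which is all 7 roles.
No single actor has all 7 roles (the largest, S1, has 5), so 2 is optimal.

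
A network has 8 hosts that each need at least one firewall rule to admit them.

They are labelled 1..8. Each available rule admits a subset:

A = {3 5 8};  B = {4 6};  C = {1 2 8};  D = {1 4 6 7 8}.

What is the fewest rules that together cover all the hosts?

3

Take {A, C, D}. Their union is {1, 2, 3, 4, 5, 6, 7, 8}, which is all 8 hosts.
Only C contains 2, so C is forced; the remaining 5 hosts need at least 2 more rules (each remaining rule adds at most 3) — so at least 3 rules are needed, and 3 is optimal.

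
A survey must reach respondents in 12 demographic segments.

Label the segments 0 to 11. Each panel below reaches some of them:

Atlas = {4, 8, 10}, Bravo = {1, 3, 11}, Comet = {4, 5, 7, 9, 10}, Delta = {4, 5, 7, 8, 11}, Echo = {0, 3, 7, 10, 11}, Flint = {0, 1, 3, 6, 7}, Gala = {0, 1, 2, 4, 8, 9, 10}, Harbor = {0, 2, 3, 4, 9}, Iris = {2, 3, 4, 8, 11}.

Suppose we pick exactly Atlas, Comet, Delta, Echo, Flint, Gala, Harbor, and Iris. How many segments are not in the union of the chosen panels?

Union of Atlas, Comet, Delta, Echo, Flint, Gala, Harbor, Iris = {0, 1, 2, 3, 4, 5, 6, 7, 8, 9, 10, 11} — that's every segment, so 0 are uncovered.

0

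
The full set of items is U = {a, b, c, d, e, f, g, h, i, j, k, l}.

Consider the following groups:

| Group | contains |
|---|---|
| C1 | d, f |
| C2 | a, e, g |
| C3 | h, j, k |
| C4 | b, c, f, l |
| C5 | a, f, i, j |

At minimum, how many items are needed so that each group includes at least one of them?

Take T = {a, f, j}. Each listed group contains at least one of these, so T is a hitting set of size 3.
The groups C1, C2, C3 are pairwise disjoint, so any hitting set needs a separate item for each — at least 3. Hence 3 is optimal.

3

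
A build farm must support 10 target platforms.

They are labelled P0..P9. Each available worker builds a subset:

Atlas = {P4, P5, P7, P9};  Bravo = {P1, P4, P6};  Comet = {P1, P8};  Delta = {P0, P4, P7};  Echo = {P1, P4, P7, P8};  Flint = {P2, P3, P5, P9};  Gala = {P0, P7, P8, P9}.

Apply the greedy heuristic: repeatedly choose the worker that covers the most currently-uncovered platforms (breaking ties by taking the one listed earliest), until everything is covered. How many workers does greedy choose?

Greedy: pick Atlas (covers 4 new) → pick Bravo (covers 2 new) → pick Flint (covers 2 new) → pick Gala (covers 2 new). Total picks: 4.
(The true minimum cover uses only 3 workers, so greedy is not optimal here.)

4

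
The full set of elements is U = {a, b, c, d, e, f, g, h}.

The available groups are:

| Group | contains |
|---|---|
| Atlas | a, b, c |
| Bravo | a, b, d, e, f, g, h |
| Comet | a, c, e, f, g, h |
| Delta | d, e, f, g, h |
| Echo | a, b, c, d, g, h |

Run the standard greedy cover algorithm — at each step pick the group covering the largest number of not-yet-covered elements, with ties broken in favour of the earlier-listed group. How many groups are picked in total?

2

Greedy: pick Bravo (covers 7 new) → pick Atlas (covers 1 new). Total picks: 2.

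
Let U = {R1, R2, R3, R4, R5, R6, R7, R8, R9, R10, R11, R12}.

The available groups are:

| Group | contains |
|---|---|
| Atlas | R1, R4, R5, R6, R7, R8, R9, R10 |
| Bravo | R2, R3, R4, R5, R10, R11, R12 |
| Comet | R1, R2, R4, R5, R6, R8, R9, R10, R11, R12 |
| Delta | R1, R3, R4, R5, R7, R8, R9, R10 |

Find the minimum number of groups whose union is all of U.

Take {Atlas, Bravo}. Their union is {R1, R2, R3, R4, R5, R6, R7, R8, R9, R10, R11, R12}, which is all 12 points.
No single group has all 12 points (the largest, Comet, has 10), so 2 is optimal.

2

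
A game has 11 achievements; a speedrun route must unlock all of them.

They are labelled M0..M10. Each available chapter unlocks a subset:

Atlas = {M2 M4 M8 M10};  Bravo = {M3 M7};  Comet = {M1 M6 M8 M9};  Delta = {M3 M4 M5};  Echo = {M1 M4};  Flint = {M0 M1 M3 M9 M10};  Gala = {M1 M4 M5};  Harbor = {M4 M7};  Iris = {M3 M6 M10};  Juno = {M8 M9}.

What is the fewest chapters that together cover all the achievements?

Atlas and Flint and Gala and Harbor and Iris together: Atlas ∪ Flint ∪ Gala ∪ Harbor ∪ Iris = {M0, M1, M2, M3, M4, M5, M6, M7, M8, M9, M10} — every achievement is covered.
No 4 of the 10 chapters cover everything (all 210 combinations miss at least one achievement), so 5 is optimal.

5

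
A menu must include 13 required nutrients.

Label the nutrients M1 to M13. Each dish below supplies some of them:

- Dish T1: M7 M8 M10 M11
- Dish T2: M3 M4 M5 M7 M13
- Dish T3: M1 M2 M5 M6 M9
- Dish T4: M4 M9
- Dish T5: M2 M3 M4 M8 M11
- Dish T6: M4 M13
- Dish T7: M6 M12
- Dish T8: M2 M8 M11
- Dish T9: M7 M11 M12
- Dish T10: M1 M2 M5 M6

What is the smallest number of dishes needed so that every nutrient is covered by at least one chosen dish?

Take {T1, T2, T3, T9}. Their union is {M1, M2, M3, M4, M5, M6, M7, M8, M9, M10, M11, M12, M13}, which is all 13 nutrients.
No 3 of the 10 dishes cover everything (all 120 combinations miss at least one nutrient), so 4 is optimal.

4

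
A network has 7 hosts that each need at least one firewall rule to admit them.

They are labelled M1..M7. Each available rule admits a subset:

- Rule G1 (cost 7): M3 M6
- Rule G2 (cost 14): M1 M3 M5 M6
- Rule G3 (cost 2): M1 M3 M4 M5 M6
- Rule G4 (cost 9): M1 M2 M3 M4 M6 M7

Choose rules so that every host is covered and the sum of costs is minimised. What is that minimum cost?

G3, G4 together cover every host (G3 ∪ G4 = {M1, M2, M3, M4, M5, M6, M7}); total cost 2 + 9 = 11.
No covering selection has total cost below 11.

11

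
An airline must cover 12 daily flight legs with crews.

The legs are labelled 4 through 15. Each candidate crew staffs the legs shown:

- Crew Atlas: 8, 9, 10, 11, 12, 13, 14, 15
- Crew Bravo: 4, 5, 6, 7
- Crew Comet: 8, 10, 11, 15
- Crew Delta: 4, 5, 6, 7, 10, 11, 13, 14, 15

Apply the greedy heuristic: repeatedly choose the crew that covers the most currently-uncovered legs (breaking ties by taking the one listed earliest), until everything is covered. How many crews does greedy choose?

2

Greedy: pick Delta (covers 9 new) → pick Atlas (covers 3 new). Total picks: 2.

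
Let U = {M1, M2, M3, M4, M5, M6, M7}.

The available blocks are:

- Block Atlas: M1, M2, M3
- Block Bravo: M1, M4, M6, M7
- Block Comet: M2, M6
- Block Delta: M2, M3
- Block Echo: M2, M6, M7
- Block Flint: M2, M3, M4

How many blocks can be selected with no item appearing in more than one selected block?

2

Bravo, Delta are pairwise disjoint (Bravo={M1,M4,M6,M7}; Delta={M2,M3}).
Every remaining block overlaps one of these, and no 3 of the listed blocks are pairwise disjoint, so 2 is the maximum.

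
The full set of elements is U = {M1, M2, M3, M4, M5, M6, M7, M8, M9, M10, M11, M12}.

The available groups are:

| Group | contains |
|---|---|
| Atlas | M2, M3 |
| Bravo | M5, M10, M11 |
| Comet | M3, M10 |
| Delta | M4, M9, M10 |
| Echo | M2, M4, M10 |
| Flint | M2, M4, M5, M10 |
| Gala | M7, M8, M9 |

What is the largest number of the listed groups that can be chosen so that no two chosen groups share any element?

Atlas, Bravo, Gala are pairwise disjoint (Atlas={M2,M3}; Bravo={M5,M10,M11}; Gala={M7,M8,M9}).
Every remaining group overlaps one of these, and no 4 of the listed groups are pairwise disjoint, so 3 is the maximum.

3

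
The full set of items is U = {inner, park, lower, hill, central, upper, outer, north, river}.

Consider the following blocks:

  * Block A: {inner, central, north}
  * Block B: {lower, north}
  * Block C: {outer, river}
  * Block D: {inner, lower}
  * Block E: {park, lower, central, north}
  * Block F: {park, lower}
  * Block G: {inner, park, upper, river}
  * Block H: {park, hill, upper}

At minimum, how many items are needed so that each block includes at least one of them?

4

The 4 items {inner, park, lower, river} hit every block.
No choice of 3 items meets every block, so 4 is the minimum.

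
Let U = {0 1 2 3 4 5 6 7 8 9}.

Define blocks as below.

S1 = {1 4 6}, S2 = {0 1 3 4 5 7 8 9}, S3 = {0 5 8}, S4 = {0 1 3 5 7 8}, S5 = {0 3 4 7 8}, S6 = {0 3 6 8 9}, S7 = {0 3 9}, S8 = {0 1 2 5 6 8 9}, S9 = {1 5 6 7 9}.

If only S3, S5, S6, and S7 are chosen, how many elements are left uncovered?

Union of S3, S5, S6, S7 = {0, 3, 4, 5, 6, 7, 8, 9}.
Not covered: 1, 2 — 2 elements.

2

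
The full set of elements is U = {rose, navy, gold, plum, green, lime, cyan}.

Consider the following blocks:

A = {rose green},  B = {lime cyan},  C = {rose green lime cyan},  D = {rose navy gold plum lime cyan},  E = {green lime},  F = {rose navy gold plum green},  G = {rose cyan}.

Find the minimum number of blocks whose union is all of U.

Take {C, D}. Their union is {rose, navy, gold, plum, green, lime, cyan}, which is all 7 elements.
No single block has all 7 elements (the largest, D, has 6), so 2 is optimal.

2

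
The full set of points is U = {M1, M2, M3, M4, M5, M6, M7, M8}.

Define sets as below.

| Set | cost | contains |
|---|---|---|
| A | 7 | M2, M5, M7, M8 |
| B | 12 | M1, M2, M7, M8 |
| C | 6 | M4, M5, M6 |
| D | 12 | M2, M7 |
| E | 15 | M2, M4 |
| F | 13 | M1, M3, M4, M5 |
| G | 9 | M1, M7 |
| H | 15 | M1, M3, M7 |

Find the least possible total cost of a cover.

26

A, C, F together cover every point (A ∪ C ∪ F = {M1, M2, M3, M4, M5, M6, M7, M8}); total cost 7 + 6 + 13 = 26.
No covering selection has total cost below 26.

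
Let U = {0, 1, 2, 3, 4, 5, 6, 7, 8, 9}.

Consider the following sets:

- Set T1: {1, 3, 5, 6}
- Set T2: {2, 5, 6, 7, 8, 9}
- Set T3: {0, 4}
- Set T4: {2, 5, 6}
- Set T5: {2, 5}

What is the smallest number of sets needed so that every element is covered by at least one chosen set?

T1 and T2 and T3 together: T1 ∪ T2 ∪ T3 = {0, 1, 2, 3, 4, 5, 6, 7, 8, 9} — every element is covered.
Only T3 contains 0, so T3 is forced; the remaining 8 elements need at least 2 more sets (each remaining set adds at most 6) — so at least 3 sets are needed, and 3 is optimal.

3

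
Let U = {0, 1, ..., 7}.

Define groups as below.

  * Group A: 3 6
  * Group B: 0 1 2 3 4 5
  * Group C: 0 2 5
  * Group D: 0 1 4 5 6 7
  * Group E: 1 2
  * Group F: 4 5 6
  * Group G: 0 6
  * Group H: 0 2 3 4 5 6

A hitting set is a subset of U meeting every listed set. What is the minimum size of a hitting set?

2

T = {2, 6} meets every group (each contains at least one member of T), and |T| = 2.
The groups E, G are pairwise disjoint, so any hitting set needs a separate item for each — at least 2. Hence 2 is optimal.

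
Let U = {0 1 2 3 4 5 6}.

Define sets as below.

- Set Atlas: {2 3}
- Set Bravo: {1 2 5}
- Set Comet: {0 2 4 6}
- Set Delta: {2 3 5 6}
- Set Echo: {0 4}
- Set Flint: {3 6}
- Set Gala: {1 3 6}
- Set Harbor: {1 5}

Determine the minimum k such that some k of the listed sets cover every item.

3

Bravo, Comet, and Delta cover everything between them: the union {0, 1, 2, 3, 4, 5, 6} is all of U.
No 2 of the 8 sets cover everything (all 28 combinations miss at least one item), so 3 is optimal.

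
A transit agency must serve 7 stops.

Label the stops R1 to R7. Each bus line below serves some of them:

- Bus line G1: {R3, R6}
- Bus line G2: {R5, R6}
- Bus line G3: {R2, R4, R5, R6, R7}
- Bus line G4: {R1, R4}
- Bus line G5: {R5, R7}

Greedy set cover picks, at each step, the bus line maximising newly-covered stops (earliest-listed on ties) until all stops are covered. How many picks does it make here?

Greedy: pick G3 (covers 5 new) → pick G1 (covers 1 new) → pick G4 (covers 1 new). Total picks: 3.

3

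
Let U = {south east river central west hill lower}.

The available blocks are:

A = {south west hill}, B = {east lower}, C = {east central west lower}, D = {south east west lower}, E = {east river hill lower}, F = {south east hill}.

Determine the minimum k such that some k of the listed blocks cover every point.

3

C, E, and F cover everything between them: the union {south, east, river, central, west, hill, lower} is all of U.
Only E contains river, so E is forced; the remaining 3 points need at least 2 more blocks (each remaining block adds at most 2) — so at least 3 blocks are needed, and 3 is optimal.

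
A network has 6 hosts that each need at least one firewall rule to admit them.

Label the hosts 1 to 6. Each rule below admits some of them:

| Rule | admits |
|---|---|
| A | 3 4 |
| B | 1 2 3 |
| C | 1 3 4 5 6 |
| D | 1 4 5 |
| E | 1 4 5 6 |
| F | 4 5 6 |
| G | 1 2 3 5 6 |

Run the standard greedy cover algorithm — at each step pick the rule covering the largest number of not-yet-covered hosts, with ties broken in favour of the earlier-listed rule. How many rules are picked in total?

2

Greedy: pick C (covers 5 new) → pick B (covers 1 new). Total picks: 2.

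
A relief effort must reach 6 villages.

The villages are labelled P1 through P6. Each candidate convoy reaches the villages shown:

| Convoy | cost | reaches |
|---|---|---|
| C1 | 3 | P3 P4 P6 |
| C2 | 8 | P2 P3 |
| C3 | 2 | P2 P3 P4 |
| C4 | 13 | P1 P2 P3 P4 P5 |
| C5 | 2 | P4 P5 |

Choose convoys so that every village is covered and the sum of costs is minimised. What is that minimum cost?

16

C1, C4 together cover every village (C1 ∪ C4 = {P1, P2, P3, P4, P5, P6}); total cost 3 + 13 = 16.
The greedy pick C3, C5, C1, C4 costs 20; no covering selection beats 16.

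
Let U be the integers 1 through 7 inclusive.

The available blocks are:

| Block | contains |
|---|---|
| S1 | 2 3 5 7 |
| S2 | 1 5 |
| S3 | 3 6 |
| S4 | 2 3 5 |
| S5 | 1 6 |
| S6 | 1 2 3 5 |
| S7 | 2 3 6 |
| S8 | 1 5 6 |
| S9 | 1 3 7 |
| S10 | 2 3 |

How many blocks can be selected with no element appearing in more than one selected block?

2

S4, S5 are pairwise disjoint (S4={2,3,5}; S5={1,6}).
Every remaining block overlaps one of these, and no 3 of the listed blocks are pairwise disjoint, so 2 is the maximum.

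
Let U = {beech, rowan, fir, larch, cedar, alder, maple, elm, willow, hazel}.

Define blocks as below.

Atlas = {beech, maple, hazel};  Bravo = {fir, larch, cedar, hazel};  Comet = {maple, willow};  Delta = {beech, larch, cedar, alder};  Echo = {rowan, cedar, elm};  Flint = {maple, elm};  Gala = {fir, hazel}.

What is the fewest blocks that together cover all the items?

4

Bravo and Comet and Delta and Echo together: Bravo ∪ Comet ∪ Delta ∪ Echo = {beech, rowan, fir, larch, cedar, alder, maple, elm, willow, hazel} — every item is covered.
Only Echo contains rowan, so Echo is forced; the remaining 7 items need at least 3 more blocks (each remaining block adds at most 3) — so at least 4 blocks are needed, and 4 is optimal.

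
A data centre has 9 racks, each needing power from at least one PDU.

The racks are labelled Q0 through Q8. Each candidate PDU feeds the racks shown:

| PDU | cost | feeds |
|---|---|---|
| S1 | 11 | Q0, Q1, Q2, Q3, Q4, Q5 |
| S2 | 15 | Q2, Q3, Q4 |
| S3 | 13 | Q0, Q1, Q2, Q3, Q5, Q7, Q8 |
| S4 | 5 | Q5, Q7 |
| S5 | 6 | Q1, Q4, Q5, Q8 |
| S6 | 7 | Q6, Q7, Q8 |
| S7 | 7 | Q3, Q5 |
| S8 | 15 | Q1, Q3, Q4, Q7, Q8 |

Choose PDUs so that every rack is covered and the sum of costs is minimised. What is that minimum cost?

S1, S6 together cover every rack (S1 ∪ S6 = {Q0, Q1, Q2, Q3, Q4, Q5, Q6, Q7, Q8}); total cost 11 + 7 = 18.
The greedy pick S5, S3, S6 costs 26; no covering selection beats 18.

18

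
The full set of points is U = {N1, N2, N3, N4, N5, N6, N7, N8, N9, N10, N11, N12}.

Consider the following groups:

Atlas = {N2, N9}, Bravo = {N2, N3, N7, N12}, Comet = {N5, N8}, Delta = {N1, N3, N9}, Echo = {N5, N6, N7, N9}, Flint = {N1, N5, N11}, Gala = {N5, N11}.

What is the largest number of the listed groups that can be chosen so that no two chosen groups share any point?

Bravo, Gala are pairwise disjoint (Bravo={N2,N3,N7,N12}; Gala={N5,N11}).
Every remaining group overlaps one of these, and no 3 of the listed groups are pairwise disjoint, so 2 is the maximum.

2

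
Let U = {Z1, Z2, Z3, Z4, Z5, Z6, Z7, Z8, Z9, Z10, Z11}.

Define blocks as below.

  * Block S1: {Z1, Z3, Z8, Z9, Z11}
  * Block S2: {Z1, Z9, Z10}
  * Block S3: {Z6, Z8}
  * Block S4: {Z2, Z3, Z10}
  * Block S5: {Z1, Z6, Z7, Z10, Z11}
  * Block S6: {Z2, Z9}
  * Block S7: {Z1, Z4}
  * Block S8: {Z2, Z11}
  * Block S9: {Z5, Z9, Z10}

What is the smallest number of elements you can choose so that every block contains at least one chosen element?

The 4 elements {Z1, Z2, Z8, Z10} hit every block.
The blocks S3, S7, S8, S9 are pairwise disjoint, so any hitting set needs a separate element for each — at least 4. Hence 4 is optimal.

4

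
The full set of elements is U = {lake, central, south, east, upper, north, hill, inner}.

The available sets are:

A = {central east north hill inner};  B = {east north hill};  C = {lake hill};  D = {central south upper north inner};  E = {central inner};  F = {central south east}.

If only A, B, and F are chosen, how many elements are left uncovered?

2

Union of A, B, F = {central, south, east, north, hill, inner}.
Not covered: lake, upper — 2 elements.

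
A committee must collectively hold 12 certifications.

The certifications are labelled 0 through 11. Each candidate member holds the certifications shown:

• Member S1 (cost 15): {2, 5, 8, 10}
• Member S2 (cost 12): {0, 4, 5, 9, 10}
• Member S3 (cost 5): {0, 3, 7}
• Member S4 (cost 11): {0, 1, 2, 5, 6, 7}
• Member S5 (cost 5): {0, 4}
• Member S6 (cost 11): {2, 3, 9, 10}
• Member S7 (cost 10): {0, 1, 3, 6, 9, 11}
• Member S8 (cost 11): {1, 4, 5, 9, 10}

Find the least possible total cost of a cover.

35

S1, S3, S5, S7 together cover every certification (S1 ∪ S3 ∪ S5 ∪ S7 = {0, 1, 2, 3, 4, 5, 6, 7, 8, 9, 10, 11}); total cost 15 + 5 + 5 + 10 = 35.
The greedy pick S3, S8, S7, S1 costs 41; no covering selection beats 35.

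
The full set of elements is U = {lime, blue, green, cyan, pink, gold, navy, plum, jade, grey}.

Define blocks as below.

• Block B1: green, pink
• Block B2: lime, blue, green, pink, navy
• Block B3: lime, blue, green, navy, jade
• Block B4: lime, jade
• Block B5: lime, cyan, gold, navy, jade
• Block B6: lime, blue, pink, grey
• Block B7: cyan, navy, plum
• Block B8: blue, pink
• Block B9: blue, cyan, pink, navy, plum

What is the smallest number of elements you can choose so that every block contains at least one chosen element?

The 3 elements {cyan, pink, jade} hit every block.
The blocks B4, B7, B8 are pairwise disjoint, so any hitting set needs a separate element for each — at least 3. Hence 3 is optimal.

3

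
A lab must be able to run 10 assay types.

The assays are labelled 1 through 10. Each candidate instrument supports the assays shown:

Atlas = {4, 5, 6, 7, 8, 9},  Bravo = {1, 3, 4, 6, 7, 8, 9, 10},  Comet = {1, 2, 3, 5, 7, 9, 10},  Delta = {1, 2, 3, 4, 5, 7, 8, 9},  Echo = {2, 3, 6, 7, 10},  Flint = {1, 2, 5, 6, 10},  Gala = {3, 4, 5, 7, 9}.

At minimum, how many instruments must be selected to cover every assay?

2

Take {Bravo, Delta}. Their union is {1, 2, 3, 4, 5, 6, 7, 8, 9, 10}, which is all 10 assays.
No single instrument has all 10 assays (the largest, Bravo, has 8), so 2 is optimal.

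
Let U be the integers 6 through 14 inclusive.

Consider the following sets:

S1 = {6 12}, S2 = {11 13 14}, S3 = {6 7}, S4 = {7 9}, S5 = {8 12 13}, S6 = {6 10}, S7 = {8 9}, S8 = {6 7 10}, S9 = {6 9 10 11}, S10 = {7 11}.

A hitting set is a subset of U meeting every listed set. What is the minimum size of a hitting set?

4

The 4 elements {6, 7, 8, 13} hit every set.
No choice of 3 elements meets every set, so 4 is the minimum.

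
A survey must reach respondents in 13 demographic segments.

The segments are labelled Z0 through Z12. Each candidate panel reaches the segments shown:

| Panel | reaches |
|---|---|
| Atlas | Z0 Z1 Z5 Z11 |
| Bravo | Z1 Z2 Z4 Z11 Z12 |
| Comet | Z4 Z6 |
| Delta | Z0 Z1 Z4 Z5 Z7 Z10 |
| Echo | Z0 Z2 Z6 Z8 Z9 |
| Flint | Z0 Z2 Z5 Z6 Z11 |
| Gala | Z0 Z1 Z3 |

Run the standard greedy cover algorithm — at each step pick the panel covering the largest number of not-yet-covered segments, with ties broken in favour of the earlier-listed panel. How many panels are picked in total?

4

Greedy: pick Delta (covers 6 new) → pick Echo (covers 4 new) → pick Bravo (covers 2 new) → pick Gala (covers 1 new). Total picks: 4.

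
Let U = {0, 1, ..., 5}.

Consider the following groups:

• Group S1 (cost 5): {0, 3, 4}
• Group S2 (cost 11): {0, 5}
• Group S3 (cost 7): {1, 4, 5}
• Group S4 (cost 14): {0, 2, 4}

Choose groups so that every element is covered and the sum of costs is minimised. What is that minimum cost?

S1, S3, S4 together cover every element (S1 ∪ S3 ∪ S4 = {0, 1, 2, 3, 4, 5}); total cost 5 + 7 + 14 = 26.
No covering selection has total cost below 26.

26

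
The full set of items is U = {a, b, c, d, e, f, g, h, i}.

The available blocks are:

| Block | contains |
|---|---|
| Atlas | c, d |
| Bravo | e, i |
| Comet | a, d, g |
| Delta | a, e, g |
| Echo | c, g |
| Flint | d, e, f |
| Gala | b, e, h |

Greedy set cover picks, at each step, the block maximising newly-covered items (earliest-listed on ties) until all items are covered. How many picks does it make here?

Greedy: pick Comet (covers 3 new) → pick Gala (covers 3 new) → pick Atlas (covers 1 new) → pick Bravo (covers 1 new) → pick Flint (covers 1 new). Total picks: 5.

5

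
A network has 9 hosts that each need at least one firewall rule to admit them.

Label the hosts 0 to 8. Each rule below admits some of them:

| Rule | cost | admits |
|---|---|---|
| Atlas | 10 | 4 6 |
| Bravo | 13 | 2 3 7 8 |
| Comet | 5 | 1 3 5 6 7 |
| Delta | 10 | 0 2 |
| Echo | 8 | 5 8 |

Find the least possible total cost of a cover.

Atlas, Comet, Delta, Echo together cover every host (Atlas ∪ Comet ∪ Delta ∪ Echo = {0, 1, 2, 3, 4, 5, 6, 7, 8}); total cost 10 + 5 + 10 + 8 = 33.
No covering selection has total cost below 33.

33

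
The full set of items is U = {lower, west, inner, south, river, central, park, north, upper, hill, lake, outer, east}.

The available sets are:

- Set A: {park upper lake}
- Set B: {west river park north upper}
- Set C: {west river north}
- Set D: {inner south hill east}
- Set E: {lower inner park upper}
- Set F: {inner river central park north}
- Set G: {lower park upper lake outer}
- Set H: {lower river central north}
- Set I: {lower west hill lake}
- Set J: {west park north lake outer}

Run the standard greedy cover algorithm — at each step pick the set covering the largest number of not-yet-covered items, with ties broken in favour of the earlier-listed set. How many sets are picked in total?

4

Greedy: pick B (covers 5 new) → pick D (covers 4 new) → pick G (covers 3 new) → pick F (covers 1 new). Total picks: 4.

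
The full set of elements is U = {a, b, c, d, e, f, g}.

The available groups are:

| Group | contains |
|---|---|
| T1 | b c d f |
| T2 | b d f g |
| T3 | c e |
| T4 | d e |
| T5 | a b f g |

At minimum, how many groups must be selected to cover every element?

Take {T1, T3, T5}. Their union is {a, b, c, d, e, f, g}, which is all 7 elements.
Only T5 contains a, so T5 is forced; the remaining 3 elements need at least 2 more groups (each remaining group adds at most 2) — so at least 3 groups are needed, and 3 is optimal.

3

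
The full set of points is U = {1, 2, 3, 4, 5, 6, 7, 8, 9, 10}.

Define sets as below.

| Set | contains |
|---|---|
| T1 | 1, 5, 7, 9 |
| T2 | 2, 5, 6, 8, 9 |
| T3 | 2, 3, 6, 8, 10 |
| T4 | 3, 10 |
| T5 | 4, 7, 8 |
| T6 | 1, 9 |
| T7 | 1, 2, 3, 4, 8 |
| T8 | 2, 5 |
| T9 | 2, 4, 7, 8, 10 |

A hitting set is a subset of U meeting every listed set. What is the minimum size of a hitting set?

H = {1, 4, 5, 10} meets every set (each contains at least one member of H), and |H| = 4.
The sets T4, T5, T6, T8 are pairwise disjoint, so any hitting set needs a separate point for each — at least 4. Hence 4 is optimal.

4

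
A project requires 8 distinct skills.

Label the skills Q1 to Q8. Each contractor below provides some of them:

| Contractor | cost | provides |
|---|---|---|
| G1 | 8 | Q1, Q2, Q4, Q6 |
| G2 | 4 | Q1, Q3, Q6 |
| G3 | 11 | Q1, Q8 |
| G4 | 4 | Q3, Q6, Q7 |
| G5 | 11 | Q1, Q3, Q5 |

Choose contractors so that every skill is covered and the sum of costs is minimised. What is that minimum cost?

34

G1, G3, G4, G5 together cover every skill (G1 ∪ G3 ∪ G4 ∪ G5 = {Q1, Q2, Q3, Q4, Q5, Q6, Q7, Q8}); total cost 8 + 11 + 4 + 11 = 34.
The greedy pick G2, G1, G4, G3, G5 costs 38; no covering selection beats 34.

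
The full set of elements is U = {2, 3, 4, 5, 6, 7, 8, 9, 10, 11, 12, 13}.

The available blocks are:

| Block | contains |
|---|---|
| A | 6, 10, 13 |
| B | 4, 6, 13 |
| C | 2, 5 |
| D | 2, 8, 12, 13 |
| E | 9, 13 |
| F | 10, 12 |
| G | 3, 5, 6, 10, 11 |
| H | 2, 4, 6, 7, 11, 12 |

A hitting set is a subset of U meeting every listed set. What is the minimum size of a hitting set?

The 3 elements {5, 12, 13} hit every block.
The blocks B, C, F are pairwise disjoint, so any hitting set needs a separate element for each — at least 3. Hence 3 is optimal.

3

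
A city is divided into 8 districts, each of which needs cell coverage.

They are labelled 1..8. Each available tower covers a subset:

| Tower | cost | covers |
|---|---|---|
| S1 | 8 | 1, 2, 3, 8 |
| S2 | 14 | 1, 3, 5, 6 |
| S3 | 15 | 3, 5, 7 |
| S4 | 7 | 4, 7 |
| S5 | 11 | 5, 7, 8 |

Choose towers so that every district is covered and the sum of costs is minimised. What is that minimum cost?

29

S1, S2, S4 together cover every district (S1 ∪ S2 ∪ S4 = {1, 2, 3, 4, 5, 6, 7, 8}); total cost 8 + 14 + 7 = 29.
No covering selection has total cost below 29.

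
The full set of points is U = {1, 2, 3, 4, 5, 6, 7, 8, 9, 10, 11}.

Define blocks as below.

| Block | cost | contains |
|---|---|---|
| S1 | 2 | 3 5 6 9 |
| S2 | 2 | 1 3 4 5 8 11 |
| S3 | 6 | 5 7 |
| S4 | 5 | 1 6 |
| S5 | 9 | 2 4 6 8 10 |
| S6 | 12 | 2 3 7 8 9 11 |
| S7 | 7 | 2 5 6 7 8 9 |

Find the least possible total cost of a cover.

18

S2, S5, S7 together cover every point (S2 ∪ S5 ∪ S7 = {1, 2, 3, 4, 5, 6, 7, 8, 9, 10, 11}); total cost 2 + 9 + 7 = 18.
The greedy pick S2, S1, S7, S5 costs 20; no covering selection beats 18.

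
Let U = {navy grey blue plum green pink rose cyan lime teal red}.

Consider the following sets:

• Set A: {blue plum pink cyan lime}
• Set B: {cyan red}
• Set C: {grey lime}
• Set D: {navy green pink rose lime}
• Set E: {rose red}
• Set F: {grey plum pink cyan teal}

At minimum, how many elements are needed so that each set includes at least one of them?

H = {pink, lime, red} meets every set (each contains at least one member of H), and |H| = 3.
No choice of 2 elements meets every set, so 3 is the minimum.

3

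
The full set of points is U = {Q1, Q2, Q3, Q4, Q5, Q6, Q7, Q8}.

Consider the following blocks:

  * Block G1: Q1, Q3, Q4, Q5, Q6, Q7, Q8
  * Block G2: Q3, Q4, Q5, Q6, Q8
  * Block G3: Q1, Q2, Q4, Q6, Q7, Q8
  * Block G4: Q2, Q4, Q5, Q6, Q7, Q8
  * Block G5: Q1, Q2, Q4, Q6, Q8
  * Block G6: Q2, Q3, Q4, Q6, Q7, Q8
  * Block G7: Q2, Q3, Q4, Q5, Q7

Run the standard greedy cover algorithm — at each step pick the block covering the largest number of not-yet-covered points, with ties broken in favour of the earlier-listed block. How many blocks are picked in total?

Greedy: pick G1 (covers 7 new) → pick G3 (covers 1 new). Total picks: 2.

2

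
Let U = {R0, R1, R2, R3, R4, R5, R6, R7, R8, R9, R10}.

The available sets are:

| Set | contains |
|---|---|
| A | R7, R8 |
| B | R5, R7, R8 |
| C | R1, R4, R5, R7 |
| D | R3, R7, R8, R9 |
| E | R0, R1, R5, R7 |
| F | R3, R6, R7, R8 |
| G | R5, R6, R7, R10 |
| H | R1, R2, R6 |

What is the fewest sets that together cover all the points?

5

C, D, E, G, and H cover everything between them: the union {R0, R1, R2, R3, R4, R5, R6, R7, R8, R9, R10} is all of U.
No 4 of the 8 sets cover everything (all 70 combinations miss at least one point), so 5 is optimal.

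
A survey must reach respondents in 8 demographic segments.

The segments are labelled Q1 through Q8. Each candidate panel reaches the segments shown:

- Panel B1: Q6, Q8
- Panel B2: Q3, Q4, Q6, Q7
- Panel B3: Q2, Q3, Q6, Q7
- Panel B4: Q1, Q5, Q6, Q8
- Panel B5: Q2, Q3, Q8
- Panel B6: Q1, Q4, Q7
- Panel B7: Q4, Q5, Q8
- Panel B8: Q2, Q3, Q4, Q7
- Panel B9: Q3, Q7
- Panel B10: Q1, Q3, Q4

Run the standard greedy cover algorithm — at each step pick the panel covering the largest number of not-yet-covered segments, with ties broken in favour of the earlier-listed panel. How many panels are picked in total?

3

Greedy: pick B2 (covers 4 new) → pick B4 (covers 3 new) → pick B3 (covers 1 new). Total picks: 3.
(The true minimum cover uses only 2 panels, so greedy is not optimal here.)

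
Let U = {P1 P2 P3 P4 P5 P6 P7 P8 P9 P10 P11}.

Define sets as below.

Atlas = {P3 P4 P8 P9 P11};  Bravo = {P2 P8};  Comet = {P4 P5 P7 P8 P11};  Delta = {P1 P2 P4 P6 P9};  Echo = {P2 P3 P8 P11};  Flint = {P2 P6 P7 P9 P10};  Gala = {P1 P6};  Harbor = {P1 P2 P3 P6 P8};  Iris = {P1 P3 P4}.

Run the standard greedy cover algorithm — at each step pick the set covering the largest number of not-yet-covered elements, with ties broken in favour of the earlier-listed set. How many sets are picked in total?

Greedy: pick Atlas (covers 5 new) → pick Flint (covers 4 new) → pick Comet (covers 1 new) → pick Delta (covers 1 new). Total picks: 4.
(The true minimum cover uses only 3 sets, so greedy is not optimal here.)

4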